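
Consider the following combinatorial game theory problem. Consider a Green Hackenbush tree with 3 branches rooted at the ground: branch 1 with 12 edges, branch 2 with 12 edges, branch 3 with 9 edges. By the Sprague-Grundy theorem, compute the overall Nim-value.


The tree has 3 branches from the ground vertex.
In Green Hackenbush, the Nim-value of a simple path of length k is k.
Branch 1: length 12, Nim-value = 12
Branch 2: length 12, Nim-value = 12
Branch 3: length 9, Nim-value = 9
Total Nim-value = XOR of all branch values:
0 XOR 12 = 12
12 XOR 12 = 0
0 XOR 9 = 9
Nim-value of the tree = 9

9


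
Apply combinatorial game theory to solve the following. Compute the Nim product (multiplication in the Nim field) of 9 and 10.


Nim multiplication is bilinear over XOR: (u XOR v) * w = (u*w) XOR (v*w).
So we split each operand into its bit components and XOR the pairwise Nim products.
9 = 1 + 8 (as XOR of powers of 2).
10 = 2 + 8 (as XOR of powers of 2).
Using the standard Nim-product table on single bits:
  2*2 = 3,   2*4 = 8,   2*8 = 12,
  4*4 = 6,   4*8 = 11,  8*8 = 13,
and  1*x = x (identity), k*l = l*k (commutative).
Pairwise Nim products:
  1 * 2 = 2
  1 * 8 = 8
  8 * 2 = 12
  8 * 8 = 13
XOR them: 2 XOR 8 XOR 12 XOR 13 = 11.
Result: 9 * 10 = 11 (in Nim).

11


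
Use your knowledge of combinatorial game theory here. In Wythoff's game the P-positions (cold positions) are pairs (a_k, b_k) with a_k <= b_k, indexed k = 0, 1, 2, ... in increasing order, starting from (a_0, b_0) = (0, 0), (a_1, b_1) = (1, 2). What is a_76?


By Wythoff's theorem, a_k = floor(k * phi) and b_k = floor(k * phi^2) = a_k + k, where phi = (1 + sqrt(5))/2 is the golden ratio.
phi = (1 + sqrt(5))/2 = 1.618034
k = 76
k * phi = 76 * 1.618034 = 122.970583
a_76 = floor(k * phi) = 122

122


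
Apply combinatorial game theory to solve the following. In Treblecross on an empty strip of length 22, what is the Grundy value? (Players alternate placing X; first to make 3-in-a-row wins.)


Treblecross: place X on empty cells; 3-in-a-row wins.
Playing within two cells of an existing X lets the opponent win at once, so sensible play treats the cells i-2..i+2 around each X as dead. The player left with no safe cell loses, so this is a normal-play take-away game on strips of safe cells.
Placing X at cell i (0-indexed) of a strip of k safe cells leaves independent strips of sizes max(0, i-2) and max(0, k-i-3). Hence G(k) = mex{ G(max(0,i-2)) XOR G(max(0,k-i-3)) : 0 <= i < k }, with G(0) = 0.
G(1): splits (0,0):0^0=0 -> mex({0}) = 1
G(2): splits (0,0):0^0=0 -> mex({0}) = 1
G(3): splits (0,0):0^0=0 -> mex({0}) = 1
G(4): splits (0,1):0^1=1 (0,0):0^0=0 -> mex({0, 1}) = 2
G(5): splits (0,2):0^1=1 (0,1):0^1=1 (0,0):0^0=0 -> mex({0, 1}) = 2
G(6) = mex({1}) = 0
G(7) = mex({0, 1, 2}) = 3
G(8) = mex({0, 1, 2}) = 3
G(9) = mex({0, 2}) = 1
G(10) = mex({0, 2, 3}) = 1
G(11) = mex({0, 3}) = 1
G(12) = mex({1, 3}) = 0
G(13) = mex({0, 1, 2, 3}) = 4
G(14) = mex({0, 1, 2}) = 3
G(15) = mex({0, 1, 2}) = 3
G(16) = mex({0, 1, 2, 4}) = 3
G(17) = mex({0, 1, 3, 4}) = 2
G(18) = mex({0, 1, 3, 4}) = 2
G(19) = mex({0, 1, 3, 5}) = 2
G(20) = mex({0, 1, 2, 3, 5}) = 4
G(21) = mex({0, 1, 2, 3, 5}) = 4
G(22) = mex({1, 2, 6}) = 0
Therefore G(22) = 0.

0


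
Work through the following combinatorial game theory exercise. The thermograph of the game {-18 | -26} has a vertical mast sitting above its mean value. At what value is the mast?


Game = {-18 | -26}, a switch {a | b} with numbers a > b.
Its thermograph has left wall a - t and right wall b + t, which meet at t = (a - b)/2, where both equal (a + b)/2. So the mast (mean value) is at (a + b)/2.
Mean = (-18 + (-26))/2 = -44/2 = -22

-22


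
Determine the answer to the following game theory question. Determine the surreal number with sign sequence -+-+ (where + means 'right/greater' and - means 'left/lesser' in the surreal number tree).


Sign expansion: -+-+
Rule: track bounds (lo, hi), initially (-inf, +inf). On '+', the current value becomes lo and we move to the simplest number in (value, hi): value + 1 if hi = +inf, otherwise the midpoint (value + hi)/2. On '-', the current value becomes hi and we move to value - 1 if lo = -inf, otherwise the midpoint (lo + value)/2.
Start at 0.
Step 1: sign = -, move left. Bounds: (-inf, 0). Value = -1
Step 2: sign = +, move right. Bounds: (-1, 0). Value = -1/2
Step 3: sign = -, move left. Bounds: (-1, -1/2). Value = -3/4
Step 4: sign = +, move right. Bounds: (-3/4, -1/2). Value = -5/8
The surreal number with sign expansion -+-+ is -5/8.

-5/8


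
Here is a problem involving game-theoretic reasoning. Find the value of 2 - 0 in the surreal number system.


x = 2, y = 0
x - y = 2 - 0 = 2

2


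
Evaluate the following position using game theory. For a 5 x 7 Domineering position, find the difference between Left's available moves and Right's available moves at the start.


Board is 5 x 7 (rows x cols).
Left (vertical) placements: (rows-1) * cols = 4 * 7 = 28
Right (horizontal) placements: rows * (cols-1) = 5 * 6 = 30
Advantage = Left - Right = 28 - 30 = -2

-2


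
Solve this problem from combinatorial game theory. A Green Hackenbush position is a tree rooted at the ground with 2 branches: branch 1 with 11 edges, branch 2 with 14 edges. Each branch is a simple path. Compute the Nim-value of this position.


The tree has 2 branches from the ground vertex.
In Green Hackenbush, the Nim-value of a simple path of length k is k.
Branch 1: length 11, Nim-value = 11
Branch 2: length 14, Nim-value = 14
Total Nim-value = XOR of all branch values:
0 XOR 11 = 11
11 XOR 14 = 5
Nim-value of the tree = 5

5


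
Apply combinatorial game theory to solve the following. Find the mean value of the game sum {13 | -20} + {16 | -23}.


G1 = {13 | -20}, G2 = {16 | -23}
Each is a switch {a | b} with numbers a > b; its mean value is (a + b)/2, and mean value is additive over game sums: m(G1 + G2) = m(G1) + m(G2).
Mean of G1 = (13 + (-20))/2 = -7/2 = -7/2
Mean of G2 = (16 + (-23))/2 = -7/2 = -7/2
Mean of G1 + G2 = -7/2 + -7/2 = -7

-7


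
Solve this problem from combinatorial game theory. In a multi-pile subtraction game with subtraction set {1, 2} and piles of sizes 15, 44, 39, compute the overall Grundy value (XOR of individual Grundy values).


Subtraction set: {1, 2}
For this subtraction set, G(n) = n mod 3 (period = max + 1 = 3).
Pile 1 (size 15): G(15) = 15 mod 3 = 0
Pile 2 (size 44): G(44) = 44 mod 3 = 2
Pile 3 (size 39): G(39) = 39 mod 3 = 0
Total Grundy value = XOR of all: 0 XOR 2 XOR 0 = 2

2


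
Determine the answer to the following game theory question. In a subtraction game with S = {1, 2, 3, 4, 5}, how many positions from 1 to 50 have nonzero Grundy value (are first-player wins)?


Subtraction set S = {1, 2, 3, 4, 5}, so G(n) = n mod 6.
G(n) = 0 when n is a multiple of 6.
Multiples of 6 in [1, 50]: 8
N-positions (nonzero Grundy) = 50 - 8 = 42

42


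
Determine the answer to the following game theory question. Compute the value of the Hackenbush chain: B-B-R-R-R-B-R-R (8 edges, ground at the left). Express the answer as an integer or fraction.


Edges (from ground): B-B-R-R-R-B-R-R
By Berlekamp's sign-expansion rule, a Blue-Red Hackenbush stalk has the value of the surreal number whose sign sequence is the edge sequence with B -> + and R -> -.
Sign sequence: ++---+--
Trace the sign expansion in the surreal number tree, starting from 0:
Edge 1: B (sign +) -> bounds (0, +inf), value = 1
Edge 2: B (sign +) -> bounds (1, +inf), value = 2
Edge 3: R (sign -) -> bounds (1, 2), value = 3/2
Edge 4: R (sign -) -> bounds (1, 3/2), value = 5/4
Edge 5: R (sign -) -> bounds (1, 5/4), value = 9/8
Edge 6: B (sign +) -> bounds (9/8, 5/4), value = 19/16
Edge 7: R (sign -) -> bounds (9/8, 19/16), value = 37/32
Edge 8: R (sign -) -> bounds (9/8, 37/32), value = 73/64
Game value = 73/64

73/64


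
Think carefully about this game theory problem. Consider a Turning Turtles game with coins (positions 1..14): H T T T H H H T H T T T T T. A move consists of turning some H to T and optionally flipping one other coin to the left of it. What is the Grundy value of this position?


Coins: H T T T H H H T H T T T T T
Key fact: a single head at position k behaves exactly like a Nim heap of size k (turning it to T and optionally flipping a coin at j < k corresponds to moving the heap from k to j, or to 0), and heads combine as a disjunctive sum (two heads at the same place would cancel, matching j XOR j = 0). So the Nim-value is the XOR of the 1-indexed positions of the heads.
Face-up positions (1-indexed): [1, 5, 6, 7, 9]
XOR 0 with 1: 0 XOR 1 = 1
XOR 1 with 5: 1 XOR 5 = 4
XOR 4 with 6: 4 XOR 6 = 2
XOR 2 with 7: 2 XOR 7 = 5
XOR 5 with 9: 5 XOR 9 = 12
Nim-value = 12

12


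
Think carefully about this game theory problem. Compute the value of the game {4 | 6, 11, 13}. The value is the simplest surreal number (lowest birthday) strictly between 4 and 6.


Left options: {4}, max = 4
Right options: {6, 11, 13}, min = 6
All options are numbers and max(Left) < min(Right), so by the simplicity theorem the value is the simplest (earliest-born) number strictly between 4 and 6.
The only integer strictly between 4 and 6 is 5.
No non-integer in the interval can be simpler: if x is a non-integer in the interval, then floor(x) or ceil(x) also lies in the interval (the interval contains an integer), and both are proper prefixes of x's sign expansion, i.e. born earlier. So the game value is 5.
Game value = 5

5


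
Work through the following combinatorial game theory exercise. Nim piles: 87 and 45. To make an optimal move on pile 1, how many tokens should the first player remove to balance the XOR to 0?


Piles: 87 and 45
Current XOR: 87 XOR 45 = 122 (non-zero, so this is an N-position).
To make the XOR zero, we need to find a move that balances the piles.
For pile 1 (size 87): target = 87 XOR 122 = 45
We reduce pile 1 from 87 to 45.
Tokens removed: 87 - 45 = 42
Verification: 45 XOR 45 = 0

42


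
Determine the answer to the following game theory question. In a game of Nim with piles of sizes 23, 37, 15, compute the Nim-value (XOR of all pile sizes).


We need the XOR (exclusive or) of all pile sizes.
After XOR-ing pile 1 (size 23): 0 XOR 23 = 23
After XOR-ing pile 2 (size 37): 23 XOR 37 = 50
After XOR-ing pile 3 (size 15): 50 XOR 15 = 61
The Nim-value of this position is 61.

61


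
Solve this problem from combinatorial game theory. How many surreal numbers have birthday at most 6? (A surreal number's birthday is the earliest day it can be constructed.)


Day 0: {|} = 0 is born. Count = 1.
Day n: the number of surreal numbers born by day n is 2^(n+1) - 1.
By day 0: 2^1 - 1 = 1
By day 1: 2^2 - 1 = 3
By day 2: 2^3 - 1 = 7
By day 3: 2^4 - 1 = 15
By day 4: 2^5 - 1 = 31
By day 5: 2^6 - 1 = 63
By day 6: 2^7 - 1 = 127
By day 6: 127 surreal numbers.

127


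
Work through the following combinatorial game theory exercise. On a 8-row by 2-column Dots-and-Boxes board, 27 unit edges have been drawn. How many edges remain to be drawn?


Grid: 8 x 2 boxes, i.e. 9 rows and 3 columns of dots.
Horizontal edges: (rows + 1) * cols = 9 * 2 = 18
Vertical edges: rows * (cols + 1) = 8 * 3 = 24
Total edges: 18 + 24 = 42
Edges drawn: 27
Remaining: 42 - 27 = 15

15


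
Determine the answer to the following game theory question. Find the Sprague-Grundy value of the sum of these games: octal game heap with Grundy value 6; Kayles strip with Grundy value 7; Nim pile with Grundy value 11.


By the Sprague-Grundy theorem, the Grundy value of a sum of games is the XOR of individual Grundy values.
octal game heap: Grundy value = 6. Running XOR: 0 XOR 6 = 6
Kayles strip: Grundy value = 7. Running XOR: 6 XOR 7 = 1
Nim pile: Grundy value = 11. Running XOR: 1 XOR 11 = 10
The combined Grundy value is 10.

10


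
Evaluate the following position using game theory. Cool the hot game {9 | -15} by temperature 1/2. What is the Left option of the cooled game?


Original game: {9 | -15} (a switch {a | b} with a > b).
Cooling by t (for t below the temperature (a - b)/2 = 12) taxes each move by t: {a | b} cooled by t is {a - t | b + t}.
Cooling amount: t = 1/2
Cooled Left option: 9 - 1/2 = 17/2
Cooled Right option: -15 + 1/2 = -29/2
Cooled game: {17/2 | -29/2}
Left option = 17/2

17/2


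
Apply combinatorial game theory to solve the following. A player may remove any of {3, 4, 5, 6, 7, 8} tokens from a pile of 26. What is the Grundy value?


The subtraction set is S = {3, 4, 5, 6, 7, 8}.
G(k) = mex{ G(k - s) : s in S, s <= k }. We compute iteratively: G(0) = 0.
G(1) = mex({}) = 0
G(2) = mex({}) = 0
G(3) = mex({0}) = 1
G(4) = mex({0}) = 1
G(5) = mex({0}) = 1
G(6) = mex({0, 1}) = 2
G(7) = mex({0, 1}) = 2
G(8) = mex({0, 1}) = 2
G(9) = mex({0, 1, 2}) = 3
G(10) = mex({0, 1, 2}) = 3
G(11) = mex({1, 2}) = 0
G(12) = mex({1, 2, 3}) = 0
G(13) = mex({1, 2, 3}) = 0
G(14) = mex({0, 2, 3}) = 1
G(15) = mex({0, 2, 3}) = 1
G(16) = mex({0, 2, 3}) = 1
G(17) = mex({0, 1, 3}) = 2
G(18) = mex({0, 1, 3}) = 2
Observe that G(11)..G(18) = 0, 0, 0, 1, 1, 1, 2, 2 repeats G(0)..G(7) = 0, 0, 0, 1, 1, 1, 2, 2.
For k >= max(S) = 8, G(k) is determined by the previous 8 values G(k-8)..G(k-1); a window of 8 consecutive values has recurred shifted by 11, so by induction G(k + 11) = G(k) for all k >= 0: the sequence is periodic from the start with period 11.
One period: G(0..10) = 0, 0, 0, 1, 1, 1, 2, 2, 2, 3, 3.
26 mod 11 = 4, so G(26) = G(4) = 1.

1


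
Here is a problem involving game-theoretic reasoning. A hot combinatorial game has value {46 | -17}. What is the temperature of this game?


The game is {46 | -17}, a switch {a | b} with numbers a > b.
Cooling {a | b} by t gives {a - t | b + t}, which stops being hot when a - t = b + t, i.e. at t = (a - b)/2. So the temperature of a switch is (a - b)/2.
Temperature = (Left option - Right option) / 2
= (46 - (-17)) / 2
= 63 / 2
= 63/2

63/2


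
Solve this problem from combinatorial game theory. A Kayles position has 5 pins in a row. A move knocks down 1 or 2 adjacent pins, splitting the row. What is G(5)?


Kayles: a move removes 1 or 2 adjacent pins from a contiguous row.
Removing pins from a row of k leaves two independent rows (a, b) with a + b = k - 1 (one pin) or a + b = k - 2 (two pins); an end removal gives a = 0.
By Sprague-Grundy, G(k) = mex{ G(a) XOR G(b) } over all these splits. G(0) = 0.
G(1): splits (0,0):0^0=0 -> mex({0}) = 1
G(2): splits (0,1):0^1=1 (0,0):0^0=0 -> mex({0, 1}) = 2
G(3): splits (0,2):0^2=2 (1,1):1^1=0 (0,1):0^1=1 -> mex({0, 1, 2}) = 3
G(4): splits (0,3):0^3=3 (1,2):1^2=3 (0,2):0^2=2 (1,1):1^1=0 -> mex({0, 2, 3}) = 1
G(5): splits (0,4):0^1=1 (1,3):1^3=2 (2,2):2^2=0 (0,3):0^3=3 (1,2):1^2=3 -> mex({0, 1, 2, 3}) = 4
Therefore G(5) = 4.

4


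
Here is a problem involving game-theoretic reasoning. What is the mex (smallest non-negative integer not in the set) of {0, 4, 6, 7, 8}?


Set = {0, 4, 6, 7, 8}
0 is in the set.
1 is NOT in the set. This is the mex.
mex = 1

1


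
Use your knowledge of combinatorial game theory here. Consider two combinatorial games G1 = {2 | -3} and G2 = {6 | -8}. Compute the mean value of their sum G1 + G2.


G1 = {2 | -3}, G2 = {6 | -8}
Each is a switch {a | b} with numbers a > b; its mean value is (a + b)/2, and mean value is additive over game sums: m(G1 + G2) = m(G1) + m(G2).
Mean of G1 = (2 + (-3))/2 = -1/2 = -1/2
Mean of G2 = (6 + (-8))/2 = -2/2 = -1
Mean of G1 + G2 = -1/2 + -1 = -3/2

-3/2


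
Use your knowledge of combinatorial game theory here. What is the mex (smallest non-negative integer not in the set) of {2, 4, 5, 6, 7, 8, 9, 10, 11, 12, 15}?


Set = {2, 4, 5, 6, 7, 8, 9, 10, 11, 12, 15}
0 is NOT in the set. This is the mex.
mex = 0

0


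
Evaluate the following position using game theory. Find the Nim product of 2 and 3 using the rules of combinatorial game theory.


Nim multiplication is bilinear over XOR: (u XOR v) * w = (u*w) XOR (v*w).
So we split each operand into its bit components and XOR the pairwise Nim products.
2 = 2 (as XOR of powers of 2).
3 = 1 + 2 (as XOR of powers of 2).
Using the standard Nim-product table on single bits:
  2*2 = 3,   2*4 = 8,   2*8 = 12,
  4*4 = 6,   4*8 = 11,  8*8 = 13,
and  1*x = x (identity), k*l = l*k (commutative).
Pairwise Nim products:
  2 * 1 = 2
  2 * 2 = 3
XOR them: 2 XOR 3 = 1.
Result: 2 * 3 = 1 (in Nim).

1


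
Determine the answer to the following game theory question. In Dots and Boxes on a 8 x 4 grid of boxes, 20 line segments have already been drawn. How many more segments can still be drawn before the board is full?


Grid: 8 x 4 boxes, i.e. 9 rows and 5 columns of dots.
Horizontal edges: (rows + 1) * cols = 9 * 4 = 36
Vertical edges: rows * (cols + 1) = 8 * 5 = 40
Total edges: 36 + 40 = 76
Edges drawn: 20
Remaining: 76 - 20 = 56

56


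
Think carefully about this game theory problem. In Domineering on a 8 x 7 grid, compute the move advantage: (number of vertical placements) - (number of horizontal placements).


Board is 8 x 7 (rows x cols).
Left (vertical) placements: (rows-1) * cols = 7 * 7 = 49
Right (horizontal) placements: rows * (cols-1) = 8 * 6 = 48
Advantage = Left - Right = 49 - 48 = 1

1


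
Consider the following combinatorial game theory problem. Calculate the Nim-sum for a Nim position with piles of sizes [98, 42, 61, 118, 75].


We need the XOR (exclusive or) of all pile sizes.
After XOR-ing pile 1 (size 98): 0 XOR 98 = 98
After XOR-ing pile 2 (size 42): 98 XOR 42 = 72
After XOR-ing pile 3 (size 61): 72 XOR 61 = 117
After XOR-ing pile 4 (size 118): 117 XOR 118 = 3
After XOR-ing pile 5 (size 75): 3 XOR 75 = 72
The Nim-value of this position is 72.

72


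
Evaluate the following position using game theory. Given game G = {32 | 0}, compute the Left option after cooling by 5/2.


Original game: {32 | 0} (a switch {a | b} with a > b).
Cooling by t (for t below the temperature (a - b)/2 = 16) taxes each move by t: {a | b} cooled by t is {a - t | b + t}.
Cooling amount: t = 5/2
Cooled Left option: 32 - 5/2 = 59/2
Cooled Right option: 0 + 5/2 = 5/2
Cooled game: {59/2 | 5/2}
Left option = 59/2

59/2


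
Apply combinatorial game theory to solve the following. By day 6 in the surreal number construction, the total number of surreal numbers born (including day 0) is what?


Day 0: {|} = 0 is born. Count = 1.
Day n: the number of surreal numbers born by day n is 2^(n+1) - 1.
By day 0: 2^1 - 1 = 1
By day 1: 2^2 - 1 = 3
By day 2: 2^3 - 1 = 7
By day 3: 2^4 - 1 = 15
By day 4: 2^5 - 1 = 31
By day 5: 2^6 - 1 = 63
By day 6: 2^7 - 1 = 127
By day 6: 127 surreal numbers.

127


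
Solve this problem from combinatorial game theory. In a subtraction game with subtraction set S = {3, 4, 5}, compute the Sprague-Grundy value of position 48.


The subtraction set is S = {3, 4, 5}.
G(k) = mex{ G(k - s) : s in S, s <= k }. We compute iteratively: G(0) = 0.
G(1) = mex({}) = 0
G(2) = mex({}) = 0
G(3) = mex({0}) = 1
G(4) = mex({0}) = 1
G(5) = mex({0}) = 1
G(6) = mex({0, 1}) = 2
G(7) = mex({0, 1}) = 2
G(8) = mex({1}) = 0
G(9) = mex({1, 2}) = 0
G(10) = mex({1, 2}) = 0
G(11) = mex({0, 2}) = 1
G(12) = mex({0, 2}) = 1
Observe that G(8)..G(12) = 0, 0, 0, 1, 1 repeats G(0)..G(4) = 0, 0, 0, 1, 1.
For k >= max(S) = 5, G(k) is determined by the previous 5 values G(k-5)..G(k-1); a window of 5 consecutive values has recurred shifted by 8, so by induction G(k + 8) = G(k) for all k >= 0: the sequence is periodic from the start with period 8.
One period: G(0..7) = 0, 0, 0, 1, 1, 1, 2, 2.
48 mod 8 = 0, so G(48) = G(0) = 0.

0


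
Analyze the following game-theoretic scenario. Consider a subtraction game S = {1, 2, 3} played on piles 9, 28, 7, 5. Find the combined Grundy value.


Subtraction set: {1, 2, 3}
For this subtraction set, G(n) = n mod 4 (period = max + 1 = 4).
Pile 1 (size 9): G(9) = 9 mod 4 = 1
Pile 2 (size 28): G(28) = 28 mod 4 = 0
Pile 3 (size 7): G(7) = 7 mod 4 = 3
Pile 4 (size 5): G(5) = 5 mod 4 = 1
Total Grundy value = XOR of all: 1 XOR 0 XOR 3 XOR 1 = 3

3


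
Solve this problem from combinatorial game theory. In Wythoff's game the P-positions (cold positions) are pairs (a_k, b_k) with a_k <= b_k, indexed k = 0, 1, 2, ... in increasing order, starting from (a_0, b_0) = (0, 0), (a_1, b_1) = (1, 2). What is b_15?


By Wythoff's theorem, a_k = floor(k * phi) and b_k = floor(k * phi^2) = a_k + k, where phi = (1 + sqrt(5))/2 is the golden ratio.
phi = (1 + sqrt(5))/2 = 1.618034
phi^2 = phi + 1 = 2.618034
k = 15
k * phi^2 = 15 * 2.618034 = 39.270510
b_15 = floor(k * phi^2) = 39 (check: a_15 + k = 24 + 15 = 39)

39


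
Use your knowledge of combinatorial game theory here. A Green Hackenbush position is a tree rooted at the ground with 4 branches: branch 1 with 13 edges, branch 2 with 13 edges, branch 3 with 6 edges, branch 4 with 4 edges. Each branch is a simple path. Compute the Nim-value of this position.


The tree has 4 branches from the ground vertex.
In Green Hackenbush, the Nim-value of a simple path of length k is k.
Branch 1: length 13, Nim-value = 13
Branch 2: length 13, Nim-value = 13
Branch 3: length 6, Nim-value = 6
Branch 4: length 4, Nim-value = 4
Total Nim-value = XOR of all branch values:
0 XOR 13 = 13
13 XOR 13 = 0
0 XOR 6 = 6
6 XOR 4 = 2
Nim-value of the tree = 2

2


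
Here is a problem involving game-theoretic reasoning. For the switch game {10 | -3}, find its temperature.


The game is {10 | -3}, a switch {a | b} with numbers a > b.
Cooling {a | b} by t gives {a - t | b + t}, which stops being hot when a - t = b + t, i.e. at t = (a - b)/2. So the temperature of a switch is (a - b)/2.
Temperature = (Left option - Right option) / 2
= (10 - (-3)) / 2
= 13 / 2
= 13/2

13/2


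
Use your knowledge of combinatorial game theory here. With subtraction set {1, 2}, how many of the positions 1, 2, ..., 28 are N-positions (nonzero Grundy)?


Subtraction set S = {1, 2}, so G(n) = n mod 3.
G(n) = 0 when n is a multiple of 3.
Multiples of 3 in [1, 28]: 9
N-positions (nonzero Grundy) = 28 - 9 = 19

19


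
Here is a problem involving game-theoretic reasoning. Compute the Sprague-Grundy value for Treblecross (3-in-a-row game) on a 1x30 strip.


Treblecross: place X on empty cells; 3-in-a-row wins.
Playing within two cells of an existing X lets the opponent win at once, so sensible play treats the cells i-2..i+2 around each X as dead. The player left with no safe cell loses, so this is a normal-play take-away game on strips of safe cells.
Placing X at cell i (0-indexed) of a strip of k safe cells leaves independent strips of sizes max(0, i-2) and max(0, k-i-3). Hence G(k) = mex{ G(max(0,i-2)) XOR G(max(0,k-i-3)) : 0 <= i < k }, with G(0) = 0.
G(1): splits (0,0):0^0=0 -> mex({0}) = 1
G(2): splits (0,0):0^0=0 -> mex({0}) = 1
G(3): splits (0,0):0^0=0 -> mex({0}) = 1
G(4): splits (0,1):0^1=1 (0,0):0^0=0 -> mex({0, 1}) = 2
G(5): splits (0,2):0^1=1 (0,1):0^1=1 (0,0):0^0=0 -> mex({0, 1}) = 2
G(6) = mex({1}) = 0
G(7) = mex({0, 1, 2}) = 3
G(8) = mex({0, 1, 2}) = 3
G(9) = mex({0, 2}) = 1
G(10) = mex({0, 2, 3}) = 1
G(11) = mex({0, 3}) = 1
G(12) = mex({1, 3}) = 0
G(13) = mex({0, 1, 2, 3}) = 4
G(14) = mex({0, 1, 2}) = 3
G(15) = mex({0, 1, 2}) = 3
G(16) = mex({0, 1, 2, 4}) = 3
G(17) = mex({0, 1, 3, 4}) = 2
G(18) = mex({0, 1, 3, 4}) = 2
G(19) = mex({0, 1, 3, 5}) = 2
G(20) = mex({0, 1, 2, 3, 5}) = 4
G(21) = mex({0, 1, 2, 3, 5}) = 4
G(22) = mex({1, 2, 6}) = 0
G(23) = mex({0, 1, 2, 3, 4, 6}) = 5
G(24) = mex({0, 1, 2, 3, 4}) = 5
G(25) = mex({0, 1, 3, 4, 7}) = 2
G(26) = mex({0, 1, 3, 4, 5, 7}) = 2
G(27) = mex({0, 1, 3, 5}) = 2
G(28) = mex({0, 1, 2, 5}) = 3
G(29) = mex({0, 1, 2, 4, 5, 6}) = 3
G(30) = mex({1, 2, 4, 6}) = 0
Therefore G(30) = 0.

0


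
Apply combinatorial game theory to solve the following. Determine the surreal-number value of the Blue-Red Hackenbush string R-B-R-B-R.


Edges (from ground): R-B-R-B-R
By Berlekamp's sign-expansion rule, a Blue-Red Hackenbush stalk has the value of the surreal number whose sign sequence is the edge sequence with B -> + and R -> -.
Sign sequence: -+-+-
Trace the sign expansion in the surreal number tree, starting from 0:
Edge 1: R (sign -) -> bounds (-inf, 0), value = -1
Edge 2: B (sign +) -> bounds (-1, 0), value = -1/2
Edge 3: R (sign -) -> bounds (-1, -1/2), value = -3/4
Edge 4: B (sign +) -> bounds (-3/4, -1/2), value = -5/8
Edge 5: R (sign -) -> bounds (-3/4, -5/8), value = -11/16
Game value = -11/16

-11/16


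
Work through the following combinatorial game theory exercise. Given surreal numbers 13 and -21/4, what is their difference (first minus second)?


x = 13, y = -21/4
Converting to common denominator: 4
x = 52/4, y = -21/4
x - y = 13 - -21/4 = 73/4

73/4


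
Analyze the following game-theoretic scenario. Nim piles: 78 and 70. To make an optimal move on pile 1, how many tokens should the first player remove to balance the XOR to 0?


Piles: 78 and 70
Current XOR: 78 XOR 70 = 8 (non-zero, so this is an N-position).
To make the XOR zero, we need to find a move that balances the piles.
For pile 1 (size 78): target = 78 XOR 8 = 70
We reduce pile 1 from 78 to 70.
Tokens removed: 78 - 70 = 8
Verification: 70 XOR 70 = 0

8


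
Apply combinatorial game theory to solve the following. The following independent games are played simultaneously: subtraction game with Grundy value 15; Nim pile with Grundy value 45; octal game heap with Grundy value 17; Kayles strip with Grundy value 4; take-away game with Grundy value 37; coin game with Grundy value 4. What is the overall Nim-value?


By the Sprague-Grundy theorem, the Grundy value of a sum of games is the XOR of individual Grundy values.
subtraction game: Grundy value = 15. Running XOR: 0 XOR 15 = 15
Nim pile: Grundy value = 45. Running XOR: 15 XOR 45 = 34
octal game heap: Grundy value = 17. Running XOR: 34 XOR 17 = 51
Kayles strip: Grundy value = 4. Running XOR: 51 XOR 4 = 55
take-away game: Grundy value = 37. Running XOR: 55 XOR 37 = 18
coin game: Grundy value = 4. Running XOR: 18 XOR 4 = 22
The combined Grundy value is 22.

22


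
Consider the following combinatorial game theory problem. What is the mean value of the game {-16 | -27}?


Game = {-16 | -27}, a switch {a | b} with numbers a > b.
Its thermograph has left wall a - t and right wall b + t, which meet at t = (a - b)/2, where both equal (a + b)/2. So the mast (mean value) is at (a + b)/2.
Mean = (-16 + (-27))/2 = -43/2 = -43/2

-43/2


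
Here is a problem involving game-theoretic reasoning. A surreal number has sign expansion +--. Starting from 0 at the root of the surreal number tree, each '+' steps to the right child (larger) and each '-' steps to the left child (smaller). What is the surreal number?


Sign expansion: +--
Rule: track bounds (lo, hi), initially (-inf, +inf). On '+', the current value becomes lo and we move to the simplest number in (value, hi): value + 1 if hi = +inf, otherwise the midpoint (value + hi)/2. On '-', the current value becomes hi and we move to value - 1 if lo = -inf, otherwise the midpoint (lo + value)/2.
Start at 0.
Step 1: sign = +, move right. Bounds: (0, +inf). Value = 1
Step 2: sign = -, move left. Bounds: (0, 1). Value = 1/2
Step 3: sign = -, move left. Bounds: (0, 1/2). Value = 1/4
The surreal number with sign expansion +-- is 1/4.

1/4


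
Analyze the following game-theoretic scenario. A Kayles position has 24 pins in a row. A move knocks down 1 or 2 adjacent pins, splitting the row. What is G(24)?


Kayles: a move removes 1 or 2 adjacent pins from a contiguous row.
Removing pins from a row of k leaves two independent rows (a, b) with a + b = k - 1 (one pin) or a + b = k - 2 (two pins); an end removal gives a = 0.
By Sprague-Grundy, G(k) = mex{ G(a) XOR G(b) } over all these splits. G(0) = 0.
G(1): splits (0,0):0^0=0 -> mex({0}) = 1
G(2): splits (0,1):0^1=1 (0,0):0^0=0 -> mex({0, 1}) = 2
G(3): splits (0,2):0^2=2 (1,1):1^1=0 (0,1):0^1=1 -> mex({0, 1, 2}) = 3
G(4): splits (0,3):0^3=3 (1,2):1^2=3 (0,2):0^2=2 (1,1):1^1=0 -> mex({0, 2, 3}) = 1
G(5): splits (0,4):0^1=1 (1,3):1^3=2 (2,2):2^2=0 (0,3):0^3=3 (1,2):1^2=3 -> mex({0, 1, 2, 3}) = 4
G(6) = mex({0, 1, 2, 4}) = 3
G(7) = mex({0, 1, 3, 4, 5}) = 2
G(8) = mex({0, 2, 3, 5, 6}) = 1
G(9) = mex({0, 1, 2, 3, 6, 7}) = 4
G(10) = mex({0, 1, 3, 4, 5, 7}) = 2
G(11) = mex({0, 1, 2, 3, 4, 5}) = 6
G(12) = mex({0, 1, 2, 3, 5, 6, 7}) = 4
G(13) = mex({0, 2, 3, 4, 6, 7}) = 1
G(14) = mex({0, 1, 4, 5, 6, 7}) = 2
G(15) = mex({0, 1, 2, 3, 4, 5, 6}) = 7
G(16) = mex({0, 2, 3, 5, 6, 7}) = 1
G(17) = mex({0, 1, 2, 3, 5, 6, 7}) = 4
G(18) = mex({0, 1, 2, 4, 5, 6}) = 3
G(19) = mex({0, 1, 3, 4, 5, 7}) = 2
G(20) = mex({0, 2, 3, 4, 5, 6, 7}) = 1
G(21) = mex({0, 1, 2, 3, 5, 6, 7}) = 4
G(22) = mex({0, 1, 2, 3, 4, 5, 7}) = 6
G(23) = mex({0, 1, 2, 3, 4, 5, 6}) = 7
G(24) = mex({0, 1, 2, 3, 5, 6, 7}) = 4
Therefore G(24) = 4.

4


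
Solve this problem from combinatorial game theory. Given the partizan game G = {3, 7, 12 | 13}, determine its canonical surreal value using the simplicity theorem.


Left options: {3, 7, 12}, max = 12
Right options: {13}, min = 13
All options are numbers and max(Left) < min(Right), so by the simplicity theorem the value is the simplest (earliest-born) number strictly between 12 and 13.
No integer lies strictly between 12 and 13, so the value is the dyadic rational m/2^k in the interval with the smallest k (then m odd); search k = 1, 2, ...:
Denominator 2: 25/2 lies strictly between 12 and 13 -- found.
The simplest number in the interval is 25/2.
Game value = 25/2

25/2


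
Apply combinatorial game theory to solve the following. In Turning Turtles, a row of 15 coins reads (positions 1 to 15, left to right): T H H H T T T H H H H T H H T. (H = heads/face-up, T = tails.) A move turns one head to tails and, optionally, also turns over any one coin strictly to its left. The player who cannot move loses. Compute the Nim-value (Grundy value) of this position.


Coins: T H H H T T T H H H H T H H T
Key fact: a single head at position k behaves exactly like a Nim heap of size k (turning it to T and optionally flipping a coin at j < k corresponds to moving the heap from k to j, or to 0), and heads combine as a disjunctive sum (two heads at the same place would cancel, matching j XOR j = 0). So the Nim-value is the XOR of the 1-indexed positions of the heads.
Face-up positions (1-indexed): [2, 3, 4, 8, 9, 10, 11, 13, 14]
XOR 0 with 2: 0 XOR 2 = 2
XOR 2 with 3: 2 XOR 3 = 1
XOR 1 with 4: 1 XOR 4 = 5
XOR 5 with 8: 5 XOR 8 = 13
XOR 13 with 9: 13 XOR 9 = 4
XOR 4 with 10: 4 XOR 10 = 14
XOR 14 with 11: 14 XOR 11 = 5
XOR 5 with 13: 5 XOR 13 = 8
XOR 8 with 14: 8 XOR 14 = 6
Nim-value = 6

6


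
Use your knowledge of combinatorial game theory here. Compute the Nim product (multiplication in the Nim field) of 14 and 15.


Nim multiplication is bilinear over XOR: (u XOR v) * w = (u*w) XOR (v*w).
So we split each operand into its bit components and XOR the pairwise Nim products.
14 = 2 + 4 + 8 (as XOR of powers of 2).
15 = 1 + 2 + 4 + 8 (as XOR of powers of 2).
Using the standard Nim-product table on single bits:
  2*2 = 3,   2*4 = 8,   2*8 = 12,
  4*4 = 6,   4*8 = 11,  8*8 = 13,
and  1*x = x (identity), k*l = l*k (commutative).
Pairwise Nim products:
  2 * 1 = 2
  2 * 2 = 3
  2 * 4 = 8
  2 * 8 = 12
  4 * 1 = 4
  4 * 2 = 8
  4 * 4 = 6
  4 * 8 = 11
  8 * 1 = 8
  8 * 2 = 12
  8 * 4 = 11
  8 * 8 = 13
XOR them: 2 XOR 3 XOR 8 XOR 12 XOR 4 XOR 8 XOR 6 XOR 11 XOR 8 XOR 12 XOR 11 XOR 13 = 6.
Result: 14 * 15 = 6 (in Nim).

6


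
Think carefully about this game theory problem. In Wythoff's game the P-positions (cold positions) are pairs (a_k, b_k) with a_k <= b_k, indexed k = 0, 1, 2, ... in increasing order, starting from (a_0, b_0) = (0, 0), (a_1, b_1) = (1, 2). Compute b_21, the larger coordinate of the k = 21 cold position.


By Wythoff's theorem, a_k = floor(k * phi) and b_k = floor(k * phi^2) = a_k + k, where phi = (1 + sqrt(5))/2 is the golden ratio.
phi = (1 + sqrt(5))/2 = 1.618034
phi^2 = phi + 1 = 2.618034
k = 21
k * phi^2 = 21 * 2.618034 = 54.978714
b_21 = floor(k * phi^2) = 54 (check: a_21 + k = 33 + 21 = 54)

54


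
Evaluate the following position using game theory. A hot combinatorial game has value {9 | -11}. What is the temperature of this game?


The game is {9 | -11}, a switch {a | b} with numbers a > b.
Cooling {a | b} by t gives {a - t | b + t}, which stops being hot when a - t = b + t, i.e. at t = (a - b)/2. So the temperature of a switch is (a - b)/2.
Temperature = (Left option - Right option) / 2
= (9 - (-11)) / 2
= 20 / 2
= 10

10


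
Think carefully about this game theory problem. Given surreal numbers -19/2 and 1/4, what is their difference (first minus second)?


x = -19/2, y = 1/4
Converting to common denominator: 4
x = -38/4, y = 1/4
x - y = -19/2 - 1/4 = -39/4

-39/4


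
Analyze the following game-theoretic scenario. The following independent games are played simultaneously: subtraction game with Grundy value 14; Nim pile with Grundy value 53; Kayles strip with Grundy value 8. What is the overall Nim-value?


By the Sprague-Grundy theorem, the Grundy value of a sum of games is the XOR of individual Grundy values.
subtraction game: Grundy value = 14. Running XOR: 0 XOR 14 = 14
Nim pile: Grundy value = 53. Running XOR: 14 XOR 53 = 59
Kayles strip: Grundy value = 8. Running XOR: 59 XOR 8 = 51
The combined Grundy value is 51.

51


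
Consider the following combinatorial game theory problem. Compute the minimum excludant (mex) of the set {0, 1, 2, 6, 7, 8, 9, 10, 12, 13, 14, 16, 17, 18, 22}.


Set = {0, 1, 2, 6, 7, 8, 9, 10, 12, 13, 14, 16, 17, 18, 22}
0 is in the set.
1 is in the set.
2 is in the set.
3 is NOT in the set. This is the mex.
mex = 3

3


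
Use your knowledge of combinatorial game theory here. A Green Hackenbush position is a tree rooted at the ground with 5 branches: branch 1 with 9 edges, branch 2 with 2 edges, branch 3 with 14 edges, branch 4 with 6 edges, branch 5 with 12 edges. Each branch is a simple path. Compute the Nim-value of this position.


The tree has 5 branches from the ground vertex.
In Green Hackenbush, the Nim-value of a simple path of length k is k.
Branch 1: length 9, Nim-value = 9
Branch 2: length 2, Nim-value = 2
Branch 3: length 14, Nim-value = 14
Branch 4: length 6, Nim-value = 6
Branch 5: length 12, Nim-value = 12
Total Nim-value = XOR of all branch values:
0 XOR 9 = 9
9 XOR 2 = 11
11 XOR 14 = 5
5 XOR 6 = 3
3 XOR 12 = 15
Nim-value of the tree = 15

15


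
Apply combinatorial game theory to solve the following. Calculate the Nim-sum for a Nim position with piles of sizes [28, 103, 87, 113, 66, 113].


We need the XOR (exclusive or) of all pile sizes.
After XOR-ing pile 1 (size 28): 0 XOR 28 = 28
After XOR-ing pile 2 (size 103): 28 XOR 103 = 123
After XOR-ing pile 3 (size 87): 123 XOR 87 = 44
After XOR-ing pile 4 (size 113): 44 XOR 113 = 93
After XOR-ing pile 5 (size 66): 93 XOR 66 = 31
After XOR-ing pile 6 (size 113): 31 XOR 113 = 110
The Nim-value of this position is 110.

110


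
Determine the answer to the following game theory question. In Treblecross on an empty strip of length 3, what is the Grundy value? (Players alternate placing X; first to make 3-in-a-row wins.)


Treblecross: place X on empty cells; 3-in-a-row wins.
Playing within two cells of an existing X lets the opponent win at once, so sensible play treats the cells i-2..i+2 around each X as dead. The player left with no safe cell loses, so this is a normal-play take-away game on strips of safe cells.
Placing X at cell i (0-indexed) of a strip of k safe cells leaves independent strips of sizes max(0, i-2) and max(0, k-i-3). Hence G(k) = mex{ G(max(0,i-2)) XOR G(max(0,k-i-3)) : 0 <= i < k }, with G(0) = 0.
G(1): splits (0,0):0^0=0 -> mex({0}) = 1
G(2): splits (0,0):0^0=0 -> mex({0}) = 1
G(3): splits (0,0):0^0=0 -> mex({0}) = 1
Therefore G(3) = 1.

1


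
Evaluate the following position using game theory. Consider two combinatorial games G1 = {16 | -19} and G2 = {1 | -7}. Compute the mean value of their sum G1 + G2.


G1 = {16 | -19}, G2 = {1 | -7}
Each is a switch {a | b} with numbers a > b; its mean value is (a + b)/2, and mean value is additive over game sums: m(G1 + G2) = m(G1) + m(G2).
Mean of G1 = (16 + (-19))/2 = -3/2 = -3/2
Mean of G2 = (1 + (-7))/2 = -6/2 = -3
Mean of G1 + G2 = -3/2 + -3 = -9/2

-9/2


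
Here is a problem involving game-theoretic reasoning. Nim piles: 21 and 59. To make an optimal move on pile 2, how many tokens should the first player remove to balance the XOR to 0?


Piles: 21 and 59
Current XOR: 21 XOR 59 = 46 (non-zero, so this is an N-position).
To make the XOR zero, we need to find a move that balances the piles.
For pile 2 (size 59): target = 59 XOR 46 = 21
We reduce pile 2 from 59 to 21.
Tokens removed: 59 - 21 = 38
Verification: 21 XOR 21 = 0

38


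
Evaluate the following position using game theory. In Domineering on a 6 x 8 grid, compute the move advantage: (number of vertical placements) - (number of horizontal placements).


Board is 6 x 8 (rows x cols).
Left (vertical) placements: (rows-1) * cols = 5 * 8 = 40
Right (horizontal) placements: rows * (cols-1) = 6 * 7 = 42
Advantage = Left - Right = 40 - 42 = -2

-2


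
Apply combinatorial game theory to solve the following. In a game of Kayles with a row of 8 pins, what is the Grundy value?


Kayles: a move removes 1 or 2 adjacent pins from a contiguous row.
Removing pins from a row of k leaves two independent rows (a, b) with a + b = k - 1 (one pin) or a + b = k - 2 (two pins); an end removal gives a = 0.
By Sprague-Grundy, G(k) = mex{ G(a) XOR G(b) } over all these splits. G(0) = 0.
G(1): splits (0,0):0^0=0 -> mex({0}) = 1
G(2): splits (0,1):0^1=1 (0,0):0^0=0 -> mex({0, 1}) = 2
G(3): splits (0,2):0^2=2 (1,1):1^1=0 (0,1):0^1=1 -> mex({0, 1, 2}) = 3
G(4): splits (0,3):0^3=3 (1,2):1^2=3 (0,2):0^2=2 (1,1):1^1=0 -> mex({0, 2, 3}) = 1
G(5): splits (0,4):0^1=1 (1,3):1^3=2 (2,2):2^2=0 (0,3):0^3=3 (1,2):1^2=3 -> mex({0, 1, 2, 3}) = 4
G(6) = mex({0, 1, 2, 4}) = 3
G(7) = mex({0, 1, 3, 4, 5}) = 2
G(8) = mex({0, 2, 3, 5, 6}) = 1
Therefore G(8) = 1.

1


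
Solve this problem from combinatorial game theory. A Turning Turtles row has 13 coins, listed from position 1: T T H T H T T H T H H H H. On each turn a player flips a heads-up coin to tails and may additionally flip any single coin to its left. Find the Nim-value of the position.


Coins: T T H T H T T H T H H H H
Key fact: a single head at position k behaves exactly like a Nim heap of size k (turning it to T and optionally flipping a coin at j < k corresponds to moving the heap from k to j, or to 0), and heads combine as a disjunctive sum (two heads at the same place would cancel, matching j XOR j = 0). So the Nim-value is the XOR of the 1-indexed positions of the heads.
Face-up positions (1-indexed): [3, 5, 8, 10, 11, 12, 13]
XOR 0 with 3: 0 XOR 3 = 3
XOR 3 with 5: 3 XOR 5 = 6
XOR 6 with 8: 6 XOR 8 = 14
XOR 14 with 10: 14 XOR 10 = 4
XOR 4 with 11: 4 XOR 11 = 15
XOR 15 with 12: 15 XOR 12 = 3
XOR 3 with 13: 3 XOR 13 = 14
Nim-value = 14

14


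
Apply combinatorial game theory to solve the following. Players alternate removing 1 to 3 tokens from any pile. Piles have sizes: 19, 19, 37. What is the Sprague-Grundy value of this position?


Subtraction set: {1, 2, 3}
For this subtraction set, G(n) = n mod 4 (period = max + 1 = 4).
Pile 1 (size 19): G(19) = 19 mod 4 = 3
Pile 2 (size 19): G(19) = 19 mod 4 = 3
Pile 3 (size 37): G(37) = 37 mod 4 = 1
Total Grundy value = XOR of all: 3 XOR 3 XOR 1 = 1

1


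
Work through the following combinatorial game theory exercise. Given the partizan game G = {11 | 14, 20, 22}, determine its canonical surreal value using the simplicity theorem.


Left options: {11}, max = 11
Right options: {14, 20, 22}, min = 14
All options are numbers and max(Left) < min(Right), so by the simplicity theorem the value is the simplest (earliest-born) number strictly between 11 and 14.
Integers 12 through 13 all lie strictly between 11 and 14.
Among integers, the simplest (lowest birthday = smallest |n|; 0 is born on day 0, +-n on day n) is 12.
No non-integer in the interval can be simpler: if x is a non-integer in the interval, then floor(x) or ceil(x) also lies in the interval (the interval contains an integer), and both are proper prefixes of x's sign expansion, i.e. born earlier. So the game value is 12.
Game value = 12

12


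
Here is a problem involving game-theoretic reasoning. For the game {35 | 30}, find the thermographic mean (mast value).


Game = {35 | 30}, a switch {a | b} with numbers a > b.
Its thermograph has left wall a - t and right wall b + t, which meet at t = (a - b)/2, where both equal (a + b)/2. So the mast (mean value) is at (a + b)/2.
Mean = (35 + (30))/2 = 65/2 = 65/2

65/2
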